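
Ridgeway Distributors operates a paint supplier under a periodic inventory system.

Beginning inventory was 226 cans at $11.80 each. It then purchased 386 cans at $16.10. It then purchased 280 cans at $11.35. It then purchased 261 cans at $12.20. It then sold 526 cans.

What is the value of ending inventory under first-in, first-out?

Ending inventory = $7,746.80

Sale 1 (526) [FIFO — oldest first]: 226 @ $11.80 + 300 @ $16.10 = $7,496.80
Ending inventory: 86 @ $16.10 + 280 @ $11.35 + 261 @ $12.20 = $7,746.80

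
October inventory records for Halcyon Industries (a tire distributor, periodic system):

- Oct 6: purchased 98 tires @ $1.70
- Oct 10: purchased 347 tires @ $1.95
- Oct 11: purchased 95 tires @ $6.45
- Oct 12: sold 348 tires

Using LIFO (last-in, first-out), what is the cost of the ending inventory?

Oct 12, 348 sold [LIFO — newest first]: 95 @ $6.45 + 253 @ $1.95 = $1,106.10
Ending inventory: 98 @ $1.70 + 94 @ $1.95 = $349.90
Check: goods available $1,456.00 = COGS $1,106.10 + ending $349.90

Ending inventory = $349.90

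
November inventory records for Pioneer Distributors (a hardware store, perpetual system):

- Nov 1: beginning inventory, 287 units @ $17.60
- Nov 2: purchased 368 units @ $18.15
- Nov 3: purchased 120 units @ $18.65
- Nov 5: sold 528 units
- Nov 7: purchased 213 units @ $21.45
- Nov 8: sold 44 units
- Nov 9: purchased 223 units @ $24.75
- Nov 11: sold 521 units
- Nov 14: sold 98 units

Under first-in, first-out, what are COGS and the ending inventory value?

COGS = $23,561.50; ending inventory = $495.00

Nov 5, 528 sold [FIFO — oldest first]: 287 @ $17.60 + 241 @ $18.15 = $9,425.35
Nov 8, 44 sold [FIFO — oldest first]: 44 @ $18.15 = $798.60
Nov 11, 521 sold [FIFO — oldest first]: 83 @ $18.15 + 120 @ $18.65 + 213 @ $21.45 + 105 @ $24.75 = $10,912.05
Nov 14, 98 sold [FIFO — oldest first]: 98 @ $24.75 = $2,425.50
Total COGS = $9,425.35 + $798.60 + $10,912.05 + $2,425.50 = $23,561.50
Ending inventory: 20 @ $24.75 = $495.00
Check: goods available $24,056.50 = COGS $23,561.50 + ending $495.00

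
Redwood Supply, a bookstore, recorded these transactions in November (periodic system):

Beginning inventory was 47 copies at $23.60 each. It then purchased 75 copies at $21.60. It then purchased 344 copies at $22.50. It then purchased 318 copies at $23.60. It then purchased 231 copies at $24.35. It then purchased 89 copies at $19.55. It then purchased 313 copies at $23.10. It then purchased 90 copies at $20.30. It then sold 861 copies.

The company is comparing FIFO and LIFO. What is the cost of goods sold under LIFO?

FIFO COGS: 47 @ $23.60 + 75 @ $21.60 + 344 @ $22.50 + 318 @ $23.60 + 77 @ $24.35 = $19,848.95
LIFO COGS: 90 @ $20.30 + 313 @ $23.10 + 89 @ $19.55 + 231 @ $24.35 + 138 @ $23.60 = $19,678.90

COGS = $19,678.90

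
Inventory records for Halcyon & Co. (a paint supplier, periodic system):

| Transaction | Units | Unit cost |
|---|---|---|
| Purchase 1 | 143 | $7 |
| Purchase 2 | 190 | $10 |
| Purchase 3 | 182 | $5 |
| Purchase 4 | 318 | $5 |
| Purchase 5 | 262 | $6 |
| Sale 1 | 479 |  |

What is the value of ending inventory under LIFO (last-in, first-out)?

Sale 1 (479) [LIFO — newest first]: 262 @ $6 + 217 @ $5 = $2,657
Ending inventory: 143 @ $7 + 190 @ $10 + 182 @ $5 + 101 @ $5 = $4,316
Check: goods available $6,973 = COGS $2,657 + ending $4,316

Ending inventory = $4,316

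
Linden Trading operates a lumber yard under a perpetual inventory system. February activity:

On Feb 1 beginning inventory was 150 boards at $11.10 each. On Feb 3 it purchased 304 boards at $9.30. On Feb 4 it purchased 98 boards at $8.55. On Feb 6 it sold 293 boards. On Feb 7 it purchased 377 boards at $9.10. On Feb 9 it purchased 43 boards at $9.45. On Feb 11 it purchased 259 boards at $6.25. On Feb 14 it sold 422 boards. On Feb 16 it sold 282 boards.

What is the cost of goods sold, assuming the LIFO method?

COGS = $8,339.70

Feb 6, 293 sold [LIFO — newest first]: 98 @ $8.55 + 195 @ $9.30 = $2,651.40
Feb 14, 422 sold [LIFO — newest first]: 259 @ $6.25 + 43 @ $9.45 + 120 @ $9.10 = $3,117.10
Feb 16, 282 sold [LIFO — newest first]: 257 @ $9.10 + 25 @ $9.30 = $2,571.20
Total COGS = $2,651.40 + $3,117.10 + $2,571.20 = $8,339.70
Ending inventory: 150 @ $11.10 + 84 @ $9.30 = $2,446.20
Check: goods available $10,785.90 = COGS $8,339.70 + ending $2,446.20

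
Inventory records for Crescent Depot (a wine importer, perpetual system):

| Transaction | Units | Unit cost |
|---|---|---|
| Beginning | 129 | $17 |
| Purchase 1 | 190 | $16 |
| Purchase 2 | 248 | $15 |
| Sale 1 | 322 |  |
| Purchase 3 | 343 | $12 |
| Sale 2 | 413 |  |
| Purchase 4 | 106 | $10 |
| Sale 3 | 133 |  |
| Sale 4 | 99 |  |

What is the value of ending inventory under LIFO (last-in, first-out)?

Sale 1 (322) [LIFO — newest first]: 248 @ $15 + 74 @ $16 = $4,904
Sale 2 (413) [LIFO — newest first]: 343 @ $12 + 70 @ $16 = $5,236
Sale 3 (133) [LIFO — newest first]: 106 @ $10 + 27 @ $16 = $1,492
Sale 4 (99) [LIFO — newest first]: 19 @ $16 + 80 @ $17 = $1,664
Total COGS = $4,904 + $5,236 + $1,492 + $1,664 = $13,296
Ending inventory: 49 @ $17 = $833

Ending inventory = $833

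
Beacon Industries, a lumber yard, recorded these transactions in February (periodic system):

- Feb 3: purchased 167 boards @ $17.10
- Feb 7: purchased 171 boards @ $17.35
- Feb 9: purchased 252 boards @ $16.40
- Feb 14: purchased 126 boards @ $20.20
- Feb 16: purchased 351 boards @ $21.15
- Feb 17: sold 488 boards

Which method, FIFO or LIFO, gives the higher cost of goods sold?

FIFO COGS: 167 @ $17.10 + 171 @ $17.35 + 150 @ $16.40 = $8,282.55
LIFO COGS: 351 @ $21.15 + 126 @ $20.20 + 11 @ $16.40 = $10,149.25

LIFO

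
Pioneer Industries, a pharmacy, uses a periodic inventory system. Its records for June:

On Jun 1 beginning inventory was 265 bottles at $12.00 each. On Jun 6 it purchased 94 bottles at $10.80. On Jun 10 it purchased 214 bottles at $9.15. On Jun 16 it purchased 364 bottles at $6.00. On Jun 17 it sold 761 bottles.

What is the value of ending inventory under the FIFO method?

Ending inventory = $1,056.00

Jun 17, 761 sold [FIFO — oldest first]: 265 @ $12.00 + 94 @ $10.80 + 214 @ $9.15 + 188 @ $6.00 = $7,281.30
Ending inventory: 176 @ $6.00 = $1,056.00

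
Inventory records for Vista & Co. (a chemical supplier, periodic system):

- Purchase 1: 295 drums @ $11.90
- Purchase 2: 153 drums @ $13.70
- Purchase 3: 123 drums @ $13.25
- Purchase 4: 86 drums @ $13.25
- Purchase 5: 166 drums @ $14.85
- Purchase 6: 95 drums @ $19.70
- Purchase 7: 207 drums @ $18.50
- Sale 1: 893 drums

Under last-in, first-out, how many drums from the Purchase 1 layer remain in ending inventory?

Sale 1 (893) [LIFO — newest first]: 207 @ $18.50 + 95 @ $19.70 + 166 @ $14.85 + 86 @ $13.25 + 123 @ $13.25 + 153 @ $13.70 + 63 @ $11.90 = $13,781.15
Ending inventory: 232 @ $11.90 = $2,760.80
Check: goods available $16,541.95 = COGS $13,781.15 + ending $2,760.80

232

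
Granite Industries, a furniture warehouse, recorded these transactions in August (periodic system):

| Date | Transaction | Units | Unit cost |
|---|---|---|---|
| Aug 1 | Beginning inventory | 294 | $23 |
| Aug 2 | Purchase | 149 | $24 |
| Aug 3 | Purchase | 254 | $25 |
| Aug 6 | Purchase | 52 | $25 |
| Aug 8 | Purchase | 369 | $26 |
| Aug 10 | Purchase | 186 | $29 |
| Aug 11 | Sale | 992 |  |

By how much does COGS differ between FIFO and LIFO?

FIFO COGS: 294 @ $23 + 149 @ $24 + 254 @ $25 + 52 @ $25 + 243 @ $26 = $24,306
LIFO COGS: 186 @ $29 + 369 @ $26 + 52 @ $25 + 254 @ $25 + 131 @ $24 = $25,782
Difference = |$24,306 − $25,782| = $1,476

$1,476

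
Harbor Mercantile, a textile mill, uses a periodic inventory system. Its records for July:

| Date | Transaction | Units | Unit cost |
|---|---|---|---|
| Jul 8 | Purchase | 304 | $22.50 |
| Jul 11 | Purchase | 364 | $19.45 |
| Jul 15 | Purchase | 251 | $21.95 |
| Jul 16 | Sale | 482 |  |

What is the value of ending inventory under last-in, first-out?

Jul 16, 482 sold [LIFO — newest first]: 251 @ $21.95 + 231 @ $19.45 = $10,002.40
Ending inventory: 304 @ $22.50 + 133 @ $19.45 = $9,426.85
Check: goods available $19,429.25 = COGS $10,002.40 + ending $9,426.85

Ending inventory = $9,426.85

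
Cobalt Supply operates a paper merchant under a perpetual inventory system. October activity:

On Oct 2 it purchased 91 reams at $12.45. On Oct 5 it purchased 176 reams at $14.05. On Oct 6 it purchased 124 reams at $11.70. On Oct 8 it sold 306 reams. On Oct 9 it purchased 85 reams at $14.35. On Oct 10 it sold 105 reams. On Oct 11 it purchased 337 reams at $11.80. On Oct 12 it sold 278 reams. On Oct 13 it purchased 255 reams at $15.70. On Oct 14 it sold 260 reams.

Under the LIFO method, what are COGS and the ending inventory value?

COGS = $12,809.95; ending inventory = $1,446.45

Oct 8, 306 sold [LIFO — newest first]: 124 @ $11.70 + 176 @ $14.05 + 6 @ $12.45 = $3,998.30
Oct 10, 105 sold [LIFO — newest first]: 85 @ $14.35 + 20 @ $12.45 = $1,468.75
Oct 12, 278 sold [LIFO — newest first]: 278 @ $11.80 = $3,280.40
Oct 14, 260 sold [LIFO — newest first]: 255 @ $15.70 + 5 @ $11.80 = $4,062.50
Total COGS = $3,998.30 + $1,468.75 + $3,280.40 + $4,062.50 = $12,809.95
Ending inventory: 65 @ $12.45 + 54 @ $11.80 = $1,446.45
Check: goods available $14,256.40 = COGS $12,809.95 + ending $1,446.45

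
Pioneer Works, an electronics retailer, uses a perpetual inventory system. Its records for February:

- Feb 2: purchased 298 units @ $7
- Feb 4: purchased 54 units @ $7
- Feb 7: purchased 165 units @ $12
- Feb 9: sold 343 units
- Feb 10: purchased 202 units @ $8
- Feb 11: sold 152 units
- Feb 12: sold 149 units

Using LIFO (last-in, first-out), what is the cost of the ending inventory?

Ending inventory = $525

Feb 9, 343 sold [LIFO — newest first]: 165 @ $12 + 54 @ $7 + 124 @ $7 = $3,226
Feb 11, 152 sold [LIFO — newest first]: 152 @ $8 = $1,216
Feb 12, 149 sold [LIFO — newest first]: 50 @ $8 + 99 @ $7 = $1,093
Total COGS = $3,226 + $1,216 + $1,093 = $5,535
Ending inventory: 75 @ $7 = $525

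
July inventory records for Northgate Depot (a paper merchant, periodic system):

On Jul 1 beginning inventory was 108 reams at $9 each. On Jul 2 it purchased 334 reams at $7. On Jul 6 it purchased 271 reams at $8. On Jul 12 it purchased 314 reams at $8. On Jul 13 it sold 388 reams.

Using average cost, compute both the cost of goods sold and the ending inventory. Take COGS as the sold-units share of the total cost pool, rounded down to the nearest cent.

COGS = $3,018.61; ending inventory = $4,971.39

Jul 13, sell 388: 388/1027 × $7,990.00 → $3,018.61
Ending inventory (cost pool remaining) = $4,971.39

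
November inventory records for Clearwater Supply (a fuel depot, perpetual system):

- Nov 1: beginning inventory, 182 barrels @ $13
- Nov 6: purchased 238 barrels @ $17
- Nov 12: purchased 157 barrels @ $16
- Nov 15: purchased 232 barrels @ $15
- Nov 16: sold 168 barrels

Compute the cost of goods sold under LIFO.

Nov 16, 168 sold [LIFO — newest first]: 168 @ $15 = $2,520
Ending inventory: 182 @ $13 + 238 @ $17 + 157 @ $16 + 64 @ $15 = $9,884

COGS = $2,520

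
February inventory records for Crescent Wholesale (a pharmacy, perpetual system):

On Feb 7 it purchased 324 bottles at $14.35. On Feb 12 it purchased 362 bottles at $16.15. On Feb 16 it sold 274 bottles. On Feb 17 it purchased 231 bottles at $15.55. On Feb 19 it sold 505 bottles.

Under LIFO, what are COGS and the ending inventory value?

COGS = $12,107.45; ending inventory = $1,980.30

Feb 16, 274 sold [LIFO — newest first]: 274 @ $16.15 = $4,425.10
Feb 19, 505 sold [LIFO — newest first]: 231 @ $15.55 + 88 @ $16.15 + 186 @ $14.35 = $7,682.35
Total COGS = $4,425.10 + $7,682.35 = $12,107.45
Ending inventory: 138 @ $14.35 = $1,980.30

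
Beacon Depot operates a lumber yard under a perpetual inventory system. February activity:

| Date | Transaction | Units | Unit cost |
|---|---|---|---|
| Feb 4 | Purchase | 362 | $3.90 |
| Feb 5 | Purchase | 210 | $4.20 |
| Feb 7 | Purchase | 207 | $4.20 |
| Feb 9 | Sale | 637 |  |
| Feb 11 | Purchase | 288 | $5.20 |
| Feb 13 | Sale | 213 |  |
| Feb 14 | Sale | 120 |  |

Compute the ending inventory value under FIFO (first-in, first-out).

Feb 9, 637 sold [FIFO — oldest first]: 362 @ $3.90 + 210 @ $4.20 + 65 @ $4.20 = $2,566.80
Feb 13, 213 sold [FIFO — oldest first]: 142 @ $4.20 + 71 @ $5.20 = $965.60
Feb 14, 120 sold [FIFO — oldest first]: 120 @ $5.20 = $624.00
Total COGS = $2,566.80 + $965.60 + $624.00 = $4,156.40
Ending inventory: 97 @ $5.20 = $504.40
Check: goods available $4,660.80 = COGS $4,156.40 + ending $504.40

Ending inventory = $504.40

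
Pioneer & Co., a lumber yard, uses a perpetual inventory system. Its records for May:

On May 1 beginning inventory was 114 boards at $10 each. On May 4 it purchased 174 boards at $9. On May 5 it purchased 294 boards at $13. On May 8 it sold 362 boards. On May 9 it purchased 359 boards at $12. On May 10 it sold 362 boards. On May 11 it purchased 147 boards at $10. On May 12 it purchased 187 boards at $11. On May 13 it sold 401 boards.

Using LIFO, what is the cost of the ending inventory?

May 8, 362 sold [LIFO — newest first]: 294 @ $13 + 68 @ $9 = $4,434
May 10, 362 sold [LIFO — newest first]: 359 @ $12 + 3 @ $9 = $4,335
May 13, 401 sold [LIFO — newest first]: 187 @ $11 + 147 @ $10 + 67 @ $9 = $4,130
Total COGS = $4,434 + $4,335 + $4,130 = $12,899
Ending inventory: 114 @ $10 + 36 @ $9 = $1,464

Ending inventory = $1,464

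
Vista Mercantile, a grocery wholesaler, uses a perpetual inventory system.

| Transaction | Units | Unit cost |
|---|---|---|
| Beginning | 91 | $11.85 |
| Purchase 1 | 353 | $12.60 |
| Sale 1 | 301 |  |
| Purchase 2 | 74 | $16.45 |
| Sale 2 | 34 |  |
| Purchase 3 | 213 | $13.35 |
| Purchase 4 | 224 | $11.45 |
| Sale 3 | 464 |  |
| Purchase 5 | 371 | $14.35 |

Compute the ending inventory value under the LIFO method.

Ending inventory = $7,271.25

Sale 1 (301) [LIFO — newest first]: 301 @ $12.60 = $3,792.60
Sale 2 (34) [LIFO — newest first]: 34 @ $16.45 = $559.30
Sale 3 (464) [LIFO — newest first]: 224 @ $11.45 + 213 @ $13.35 + 27 @ $16.45 = $5,852.50
Total COGS = $3,792.60 + $559.30 + $5,852.50 = $10,204.40
Ending inventory: 91 @ $11.85 + 52 @ $12.60 + 13 @ $16.45 + 371 @ $14.35 = $7,271.25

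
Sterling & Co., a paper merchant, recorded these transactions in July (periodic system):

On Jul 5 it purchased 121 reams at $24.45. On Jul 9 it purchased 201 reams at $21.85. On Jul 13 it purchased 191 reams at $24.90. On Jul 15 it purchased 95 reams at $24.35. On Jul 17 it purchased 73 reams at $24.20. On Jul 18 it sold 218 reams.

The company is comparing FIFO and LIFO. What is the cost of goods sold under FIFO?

COGS = $5,077.90

FIFO COGS: 121 @ $24.45 + 97 @ $21.85 = $5,077.90
LIFO COGS: 73 @ $24.20 + 95 @ $24.35 + 50 @ $24.90 = $5,324.85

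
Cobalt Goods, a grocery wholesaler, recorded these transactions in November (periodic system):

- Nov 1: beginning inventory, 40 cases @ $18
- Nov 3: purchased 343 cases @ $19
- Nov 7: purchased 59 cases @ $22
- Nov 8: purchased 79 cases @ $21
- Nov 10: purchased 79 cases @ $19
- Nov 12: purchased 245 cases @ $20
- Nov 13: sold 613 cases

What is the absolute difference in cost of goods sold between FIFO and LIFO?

$272

FIFO COGS: 40 @ $18 + 343 @ $19 + 59 @ $22 + 79 @ $21 + 79 @ $19 + 13 @ $20 = $11,955
LIFO COGS: 245 @ $20 + 79 @ $19 + 79 @ $21 + 59 @ $22 + 151 @ $19 = $12,227
Difference = |$11,955 − $12,227| = $272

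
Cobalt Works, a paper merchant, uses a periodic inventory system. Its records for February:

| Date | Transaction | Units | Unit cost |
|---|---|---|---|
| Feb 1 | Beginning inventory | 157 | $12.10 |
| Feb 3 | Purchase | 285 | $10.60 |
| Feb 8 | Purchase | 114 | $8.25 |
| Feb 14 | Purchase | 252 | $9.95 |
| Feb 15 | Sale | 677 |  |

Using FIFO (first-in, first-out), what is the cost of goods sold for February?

Feb 15, 677 sold [FIFO — oldest first]: 157 @ $12.10 + 285 @ $10.60 + 114 @ $8.25 + 121 @ $9.95 = $7,065.15
Ending inventory: 131 @ $9.95 = $1,303.45

COGS = $7,065.15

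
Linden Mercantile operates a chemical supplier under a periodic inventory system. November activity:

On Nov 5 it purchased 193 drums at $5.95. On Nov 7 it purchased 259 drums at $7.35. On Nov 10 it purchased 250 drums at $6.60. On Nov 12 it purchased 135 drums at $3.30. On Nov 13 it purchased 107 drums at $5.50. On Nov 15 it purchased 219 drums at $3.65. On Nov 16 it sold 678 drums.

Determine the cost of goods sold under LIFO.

COGS = $3,265.55

Nov 16, 678 sold [LIFO — newest first]: 219 @ $3.65 + 107 @ $5.50 + 135 @ $3.30 + 217 @ $6.60 = $3,265.55
Ending inventory: 193 @ $5.95 + 259 @ $7.35 + 33 @ $6.60 = $3,269.80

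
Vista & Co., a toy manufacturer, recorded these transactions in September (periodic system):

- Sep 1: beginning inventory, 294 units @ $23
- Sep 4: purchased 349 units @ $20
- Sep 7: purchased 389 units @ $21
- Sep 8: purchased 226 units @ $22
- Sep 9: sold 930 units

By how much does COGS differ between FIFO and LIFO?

FIFO COGS: 294 @ $23 + 349 @ $20 + 287 @ $21 = $19,769
LIFO COGS: 226 @ $22 + 389 @ $21 + 315 @ $20 = $19,441
Difference = |$19,769 − $19,441| = $328

$328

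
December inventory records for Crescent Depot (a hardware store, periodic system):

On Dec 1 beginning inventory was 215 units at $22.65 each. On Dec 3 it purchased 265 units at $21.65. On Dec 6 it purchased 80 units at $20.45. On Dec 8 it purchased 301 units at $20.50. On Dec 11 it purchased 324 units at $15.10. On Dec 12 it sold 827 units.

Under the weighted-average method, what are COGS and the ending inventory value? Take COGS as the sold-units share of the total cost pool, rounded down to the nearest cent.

Dec 12, sell 827: 827/1185 × $23,305.90 → $16,264.96
Ending inventory (cost pool remaining) = $7,040.94

COGS = $16,264.96; ending inventory = $7,040.94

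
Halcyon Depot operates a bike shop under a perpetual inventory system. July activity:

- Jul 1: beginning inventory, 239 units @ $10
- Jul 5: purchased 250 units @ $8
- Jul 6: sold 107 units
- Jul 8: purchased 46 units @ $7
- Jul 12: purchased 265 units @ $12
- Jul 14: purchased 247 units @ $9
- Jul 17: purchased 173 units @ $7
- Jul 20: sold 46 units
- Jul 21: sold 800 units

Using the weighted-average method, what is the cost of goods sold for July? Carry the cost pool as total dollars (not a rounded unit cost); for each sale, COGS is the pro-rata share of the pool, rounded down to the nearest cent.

COGS = $8,839.41

After Jul 1: 239 on hand, pool $2,390.00 (≈ $10.0000 each)
After Jul 5: 489 on hand, pool $4,390.00 (≈ $8.9775 each)
Jul 6, sell 107: 107/489 × $4,390.00 → $960.59
After Jul 8: 428 on hand, pool $3,751.41 (≈ $8.7650 each)
After Jul 12: 693 on hand, pool $6,931.41 (≈ $10.0020 each)
After Jul 14: 940 on hand, pool $9,154.41 (≈ $9.7387 each)
After Jul 17: 1113 on hand, pool $10,365.41 (≈ $9.3130 each)
Jul 20, sell 46: 46/1113 × $10,365.41 → $428.39
Jul 21, sell 800: 800/1067 × $9,937.02 → $7,450.43
Total COGS = $960.59 + $428.39 + $7,450.43 = $8,839.41
Ending inventory (cost pool remaining) = $2,486.59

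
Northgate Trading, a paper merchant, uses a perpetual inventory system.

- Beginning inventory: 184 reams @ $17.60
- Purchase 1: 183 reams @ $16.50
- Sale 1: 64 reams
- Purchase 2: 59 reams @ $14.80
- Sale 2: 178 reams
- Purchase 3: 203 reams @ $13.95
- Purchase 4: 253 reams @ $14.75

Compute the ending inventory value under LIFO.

Sale 1 (64) [LIFO — newest first]: 64 @ $16.50 = $1,056.00
Sale 2 (178) [LIFO — newest first]: 59 @ $14.80 + 119 @ $16.50 = $2,836.70
Total COGS = $1,056.00 + $2,836.70 = $3,892.70
Ending inventory: 184 @ $17.60 + 203 @ $13.95 + 253 @ $14.75 = $9,802.00

Ending inventory = $9,802.00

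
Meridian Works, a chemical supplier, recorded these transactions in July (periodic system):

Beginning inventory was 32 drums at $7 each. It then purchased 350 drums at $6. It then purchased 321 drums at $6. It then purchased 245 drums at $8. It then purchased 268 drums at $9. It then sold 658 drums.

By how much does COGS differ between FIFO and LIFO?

FIFO COGS: 32 @ $7 + 350 @ $6 + 276 @ $6 = $3,980
LIFO COGS: 268 @ $9 + 245 @ $8 + 145 @ $6 = $5,242
Difference = |$3,980 − $5,242| = $1,262

$1,262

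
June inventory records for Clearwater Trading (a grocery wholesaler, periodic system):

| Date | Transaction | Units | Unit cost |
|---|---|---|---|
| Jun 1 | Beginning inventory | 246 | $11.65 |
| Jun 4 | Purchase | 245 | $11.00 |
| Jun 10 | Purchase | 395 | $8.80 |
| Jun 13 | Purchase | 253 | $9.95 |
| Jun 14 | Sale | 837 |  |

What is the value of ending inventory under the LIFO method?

Ending inventory = $3,481.90

Jun 14, 837 sold [LIFO — newest first]: 253 @ $9.95 + 395 @ $8.80 + 189 @ $11.00 = $8,072.35
Ending inventory: 246 @ $11.65 + 56 @ $11.00 = $3,481.90
Check: goods available $11,554.25 = COGS $8,072.35 + ending $3,481.90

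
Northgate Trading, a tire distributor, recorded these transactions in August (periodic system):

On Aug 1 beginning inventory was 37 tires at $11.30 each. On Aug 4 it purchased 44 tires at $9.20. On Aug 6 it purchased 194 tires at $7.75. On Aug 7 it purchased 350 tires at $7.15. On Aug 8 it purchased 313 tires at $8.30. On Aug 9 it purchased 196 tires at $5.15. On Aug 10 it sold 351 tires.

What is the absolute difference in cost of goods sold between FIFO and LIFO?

$573.90

FIFO COGS: 37 @ $11.30 + 44 @ $9.20 + 194 @ $7.75 + 76 @ $7.15 = $2,869.80
LIFO COGS: 196 @ $5.15 + 155 @ $8.30 = $2,295.90
Difference = |$2,869.80 − $2,295.90| = $573.90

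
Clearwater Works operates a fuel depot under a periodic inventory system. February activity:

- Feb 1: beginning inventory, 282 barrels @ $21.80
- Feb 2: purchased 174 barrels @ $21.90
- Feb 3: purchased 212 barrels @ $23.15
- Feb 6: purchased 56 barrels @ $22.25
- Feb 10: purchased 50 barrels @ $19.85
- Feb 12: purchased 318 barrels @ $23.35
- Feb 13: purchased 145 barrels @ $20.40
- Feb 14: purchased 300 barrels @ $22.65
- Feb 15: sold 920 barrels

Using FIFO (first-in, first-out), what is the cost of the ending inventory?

Ending inventory = $13,769.20

Feb 15, 920 sold [FIFO — oldest first]: 282 @ $21.80 + 174 @ $21.90 + 212 @ $23.15 + 56 @ $22.25 + 50 @ $19.85 + 146 @ $23.35 = $20,513.60
Ending inventory: 172 @ $23.35 + 145 @ $20.40 + 300 @ $22.65 = $13,769.20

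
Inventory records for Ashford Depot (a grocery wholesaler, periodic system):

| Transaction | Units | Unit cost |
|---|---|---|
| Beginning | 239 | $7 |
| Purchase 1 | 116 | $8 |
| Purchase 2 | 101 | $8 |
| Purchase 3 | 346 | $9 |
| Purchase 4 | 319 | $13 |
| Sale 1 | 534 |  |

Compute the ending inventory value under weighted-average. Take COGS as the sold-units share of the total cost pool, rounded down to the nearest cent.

Sale 1, sell 534: 534/1121 × $10,670.00 → $5,082.76
Ending inventory (cost pool remaining) = $5,587.24
Check: goods available $10,670.00 = COGS $5,082.76 + ending $5,587.24

Ending inventory = $5,587.24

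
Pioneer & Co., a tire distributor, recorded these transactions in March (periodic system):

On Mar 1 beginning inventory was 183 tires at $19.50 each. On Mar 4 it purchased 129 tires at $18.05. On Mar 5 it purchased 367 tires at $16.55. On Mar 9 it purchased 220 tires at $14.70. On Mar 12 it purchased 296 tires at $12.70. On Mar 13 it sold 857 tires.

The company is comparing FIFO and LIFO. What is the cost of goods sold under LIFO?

FIFO COGS: 183 @ $19.50 + 129 @ $18.05 + 367 @ $16.55 + 178 @ $14.70 = $14,587.40
LIFO COGS: 296 @ $12.70 + 220 @ $14.70 + 341 @ $16.55 = $12,636.75

COGS = $12,636.75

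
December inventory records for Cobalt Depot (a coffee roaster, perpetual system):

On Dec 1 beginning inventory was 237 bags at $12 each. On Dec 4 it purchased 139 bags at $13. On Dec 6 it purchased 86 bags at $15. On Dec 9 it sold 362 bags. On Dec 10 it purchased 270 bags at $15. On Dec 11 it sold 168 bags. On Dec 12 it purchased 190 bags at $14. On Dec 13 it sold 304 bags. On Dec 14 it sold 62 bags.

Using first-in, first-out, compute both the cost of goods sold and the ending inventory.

COGS = $12,287; ending inventory = $364

Dec 9, 362 sold [FIFO — oldest first]: 237 @ $12 + 125 @ $13 = $4,469
Dec 11, 168 sold [FIFO — oldest first]: 14 @ $13 + 86 @ $15 + 68 @ $15 = $2,492
Dec 13, 304 sold [FIFO — oldest first]: 202 @ $15 + 102 @ $14 = $4,458
Dec 14, 62 sold [FIFO — oldest first]: 62 @ $14 = $868
Total COGS = $4,469 + $2,492 + $4,458 + $868 = $12,287
Ending inventory: 26 @ $14 = $364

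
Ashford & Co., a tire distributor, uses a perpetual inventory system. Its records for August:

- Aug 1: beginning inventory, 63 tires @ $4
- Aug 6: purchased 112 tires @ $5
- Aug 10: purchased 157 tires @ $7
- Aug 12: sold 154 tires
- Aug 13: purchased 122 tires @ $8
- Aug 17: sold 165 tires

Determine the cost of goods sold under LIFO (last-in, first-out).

Aug 12, 154 sold [LIFO — newest first]: 154 @ $7 = $1,078
Aug 17, 165 sold [LIFO — newest first]: 122 @ $8 + 3 @ $7 + 40 @ $5 = $1,197
Total COGS = $1,078 + $1,197 = $2,275
Ending inventory: 63 @ $4 + 72 @ $5 = $612

COGS = $2,275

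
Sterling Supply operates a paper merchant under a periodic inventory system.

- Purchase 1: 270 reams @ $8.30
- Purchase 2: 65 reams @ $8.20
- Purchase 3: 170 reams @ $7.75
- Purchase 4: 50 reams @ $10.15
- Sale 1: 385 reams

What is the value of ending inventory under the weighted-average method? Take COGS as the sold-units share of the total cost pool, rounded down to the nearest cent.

Sale 1, sell 385: 385/555 × $4,599.00 → $3,190.29
Ending inventory (cost pool remaining) = $1,408.71
Check: goods available $4,599.00 = COGS $3,190.29 + ending $1,408.71

Ending inventory = $1,408.71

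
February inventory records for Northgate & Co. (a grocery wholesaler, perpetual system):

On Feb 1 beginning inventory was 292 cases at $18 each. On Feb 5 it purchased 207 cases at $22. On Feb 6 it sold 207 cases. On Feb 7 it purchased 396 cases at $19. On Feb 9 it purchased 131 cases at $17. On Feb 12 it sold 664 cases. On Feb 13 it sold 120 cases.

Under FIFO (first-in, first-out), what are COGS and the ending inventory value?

COGS = $18,966; ending inventory = $595

Feb 6, 207 sold [FIFO — oldest first]: 207 @ $18 = $3,726
Feb 12, 664 sold [FIFO — oldest first]: 85 @ $18 + 207 @ $22 + 372 @ $19 = $13,152
Feb 13, 120 sold [FIFO — oldest first]: 24 @ $19 + 96 @ $17 = $2,088
Total COGS = $3,726 + $13,152 + $2,088 = $18,966
Ending inventory: 35 @ $17 = $595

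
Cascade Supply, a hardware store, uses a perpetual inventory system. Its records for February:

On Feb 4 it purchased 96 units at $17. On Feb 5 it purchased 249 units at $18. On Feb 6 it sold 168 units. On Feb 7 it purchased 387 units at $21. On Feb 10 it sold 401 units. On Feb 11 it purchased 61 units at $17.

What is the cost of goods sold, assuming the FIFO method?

Feb 6, 168 sold [FIFO — oldest first]: 96 @ $17 + 72 @ $18 = $2,928
Feb 10, 401 sold [FIFO — oldest first]: 177 @ $18 + 224 @ $21 = $7,890
Total COGS = $2,928 + $7,890 = $10,818
Ending inventory: 163 @ $21 + 61 @ $17 = $4,460
Check: goods available $15,278 = COGS $10,818 + ending $4,460

COGS = $10,818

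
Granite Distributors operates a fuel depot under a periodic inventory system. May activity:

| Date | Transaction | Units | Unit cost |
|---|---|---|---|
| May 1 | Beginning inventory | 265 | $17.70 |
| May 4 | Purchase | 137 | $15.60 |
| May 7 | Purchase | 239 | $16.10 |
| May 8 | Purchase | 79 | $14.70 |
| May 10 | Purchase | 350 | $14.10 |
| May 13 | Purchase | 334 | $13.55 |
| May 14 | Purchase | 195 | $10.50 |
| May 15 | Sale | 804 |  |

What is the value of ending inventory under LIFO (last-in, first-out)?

May 15, 804 sold [LIFO — newest first]: 195 @ $10.50 + 334 @ $13.55 + 275 @ $14.10 = $10,450.70
Ending inventory: 265 @ $17.70 + 137 @ $15.60 + 239 @ $16.10 + 79 @ $14.70 + 75 @ $14.10 = $12,894.40

Ending inventory = $12,894.40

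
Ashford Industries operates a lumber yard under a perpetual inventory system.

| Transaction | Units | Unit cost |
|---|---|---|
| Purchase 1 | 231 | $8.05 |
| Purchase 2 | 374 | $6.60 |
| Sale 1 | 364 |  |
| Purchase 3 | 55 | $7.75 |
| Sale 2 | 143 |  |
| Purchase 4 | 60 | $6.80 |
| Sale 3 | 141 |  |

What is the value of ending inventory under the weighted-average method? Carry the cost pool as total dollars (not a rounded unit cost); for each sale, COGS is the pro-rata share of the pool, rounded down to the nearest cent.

Ending inventory = $513.63

After Purchase 1: 231 on hand, pool $1,859.55 (≈ $8.0500 each)
After Purchase 2: 605 on hand, pool $4,327.95 (≈ $7.1536 each)
Sale 1, sell 364: 364/605 × $4,327.95 → $2,603.92
After Purchase 3: 296 on hand, pool $2,150.28 (≈ $7.2645 each)
Sale 2, sell 143: 143/296 × $2,150.28 → $1,038.81
After Purchase 4: 213 on hand, pool $1,519.47 (≈ $7.1337 each)
Sale 3, sell 141: 141/213 × $1,519.47 → $1,005.84
Total COGS = $2,603.92 + $1,038.81 + $1,005.84 = $4,648.57
Ending inventory (cost pool remaining) = $513.63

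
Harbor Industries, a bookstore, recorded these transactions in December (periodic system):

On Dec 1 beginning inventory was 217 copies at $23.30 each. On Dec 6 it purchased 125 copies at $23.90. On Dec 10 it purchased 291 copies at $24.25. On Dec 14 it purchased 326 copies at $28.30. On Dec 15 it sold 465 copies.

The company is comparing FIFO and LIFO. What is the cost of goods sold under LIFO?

COGS = $12,596.55

FIFO COGS: 217 @ $23.30 + 125 @ $23.90 + 123 @ $24.25 = $11,026.35
LIFO COGS: 326 @ $28.30 + 139 @ $24.25 = $12,596.55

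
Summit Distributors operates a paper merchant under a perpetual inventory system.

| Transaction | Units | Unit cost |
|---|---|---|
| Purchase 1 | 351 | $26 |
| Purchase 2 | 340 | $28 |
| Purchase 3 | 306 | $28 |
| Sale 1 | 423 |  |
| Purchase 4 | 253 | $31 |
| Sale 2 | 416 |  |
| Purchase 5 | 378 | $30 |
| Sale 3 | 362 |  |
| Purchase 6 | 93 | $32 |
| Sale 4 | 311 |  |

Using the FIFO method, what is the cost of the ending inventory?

Sale 1 (423) [FIFO — oldest first]: 351 @ $26 + 72 @ $28 = $11,142
Sale 2 (416) [FIFO — oldest first]: 268 @ $28 + 148 @ $28 = $11,648
Sale 3 (362) [FIFO — oldest first]: 158 @ $28 + 204 @ $31 = $10,748
Sale 4 (311) [FIFO — oldest first]: 49 @ $31 + 262 @ $30 = $9,379
Total COGS = $11,142 + $11,648 + $10,748 + $9,379 = $42,917
Ending inventory: 116 @ $30 + 93 @ $32 = $6,456

Ending inventory = $6,456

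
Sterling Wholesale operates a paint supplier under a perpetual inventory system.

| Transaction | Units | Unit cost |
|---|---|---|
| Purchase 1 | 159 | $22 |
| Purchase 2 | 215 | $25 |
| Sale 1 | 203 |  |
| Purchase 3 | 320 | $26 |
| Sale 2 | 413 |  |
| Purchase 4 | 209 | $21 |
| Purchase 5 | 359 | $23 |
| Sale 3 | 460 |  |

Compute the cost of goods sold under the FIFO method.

Sale 1 (203) [FIFO — oldest first]: 159 @ $22 + 44 @ $25 = $4,598
Sale 2 (413) [FIFO — oldest first]: 171 @ $25 + 242 @ $26 = $10,567
Sale 3 (460) [FIFO — oldest first]: 78 @ $26 + 209 @ $21 + 173 @ $23 = $10,396
Total COGS = $4,598 + $10,567 + $10,396 = $25,561
Ending inventory: 186 @ $23 = $4,278

COGS = $25,561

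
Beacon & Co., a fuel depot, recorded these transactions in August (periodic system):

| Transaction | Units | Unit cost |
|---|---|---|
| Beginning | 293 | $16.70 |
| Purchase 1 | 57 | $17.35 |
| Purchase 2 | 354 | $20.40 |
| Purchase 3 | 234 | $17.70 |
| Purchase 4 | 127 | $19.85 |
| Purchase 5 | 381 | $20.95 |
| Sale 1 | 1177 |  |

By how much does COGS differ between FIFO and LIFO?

FIFO COGS: 293 @ $16.70 + 57 @ $17.35 + 354 @ $20.40 + 234 @ $17.70 + 127 @ $19.85 + 112 @ $20.95 = $22,112.80
LIFO COGS: 381 @ $20.95 + 127 @ $19.85 + 234 @ $17.70 + 354 @ $20.40 + 57 @ $17.35 + 24 @ $16.70 = $23,256.05
Difference = |$22,112.80 − $23,256.05| = $1,143.25

$1,143.25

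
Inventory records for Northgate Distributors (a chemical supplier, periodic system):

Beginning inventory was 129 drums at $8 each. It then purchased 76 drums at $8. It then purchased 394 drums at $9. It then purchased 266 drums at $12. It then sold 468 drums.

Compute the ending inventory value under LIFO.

Sale 1 (468) [LIFO — newest first]: 266 @ $12 + 202 @ $9 = $5,010
Ending inventory: 129 @ $8 + 76 @ $8 + 192 @ $9 = $3,368

Ending inventory = $3,368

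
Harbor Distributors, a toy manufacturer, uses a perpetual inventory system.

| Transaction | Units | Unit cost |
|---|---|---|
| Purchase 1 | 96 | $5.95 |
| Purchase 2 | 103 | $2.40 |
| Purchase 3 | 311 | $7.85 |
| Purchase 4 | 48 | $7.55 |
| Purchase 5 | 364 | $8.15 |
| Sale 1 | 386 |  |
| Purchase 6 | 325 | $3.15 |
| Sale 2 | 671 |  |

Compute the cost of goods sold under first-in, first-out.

Sale 1 (386) [FIFO — oldest first]: 96 @ $5.95 + 103 @ $2.40 + 187 @ $7.85 = $2,286.35
Sale 2 (671) [FIFO — oldest first]: 124 @ $7.85 + 48 @ $7.55 + 364 @ $8.15 + 135 @ $3.15 = $4,727.65
Total COGS = $2,286.35 + $4,727.65 = $7,014.00
Ending inventory: 190 @ $3.15 = $598.50
Check: goods available $7,612.50 = COGS $7,014.00 + ending $598.50

COGS = $7,014.00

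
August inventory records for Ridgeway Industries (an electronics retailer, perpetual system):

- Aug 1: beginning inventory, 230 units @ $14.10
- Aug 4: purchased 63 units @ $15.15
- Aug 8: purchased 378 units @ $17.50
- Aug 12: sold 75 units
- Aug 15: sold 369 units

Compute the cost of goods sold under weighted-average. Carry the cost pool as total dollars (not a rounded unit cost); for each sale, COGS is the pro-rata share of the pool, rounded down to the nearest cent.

After Aug 1: 230 on hand, pool $3,243.00 (≈ $14.1000 each)
After Aug 4: 293 on hand, pool $4,197.45 (≈ $14.3258 each)
After Aug 8: 671 on hand, pool $10,812.45 (≈ $16.1139 each)
Aug 12, sell 75: 75/671 × $10,812.45 → $1,208.54
Aug 15, sell 369: 369/596 × $9,603.91 → $5,946.04
Total COGS = $1,208.54 + $5,946.04 = $7,154.58
Ending inventory (cost pool remaining) = $3,657.87

COGS = $7,154.58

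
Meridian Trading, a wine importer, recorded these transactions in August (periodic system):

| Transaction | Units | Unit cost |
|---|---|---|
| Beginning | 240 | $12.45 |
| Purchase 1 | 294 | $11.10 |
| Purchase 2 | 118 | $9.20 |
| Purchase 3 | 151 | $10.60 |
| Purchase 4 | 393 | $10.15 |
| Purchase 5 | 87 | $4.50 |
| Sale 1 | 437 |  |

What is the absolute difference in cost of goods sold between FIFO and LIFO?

FIFO COGS: 240 @ $12.45 + 197 @ $11.10 = $5,174.70
LIFO COGS: 87 @ $4.50 + 350 @ $10.15 = $3,944.00
Difference = |$5,174.70 − $3,944.00| = $1,230.70

$1,230.70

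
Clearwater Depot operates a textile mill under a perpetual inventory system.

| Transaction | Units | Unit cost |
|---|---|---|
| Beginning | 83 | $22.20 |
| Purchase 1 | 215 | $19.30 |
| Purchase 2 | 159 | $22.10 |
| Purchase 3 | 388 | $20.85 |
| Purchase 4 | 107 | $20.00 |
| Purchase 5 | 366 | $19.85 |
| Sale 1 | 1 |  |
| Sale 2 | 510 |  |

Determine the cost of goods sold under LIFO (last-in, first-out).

Sale 1 (1) [LIFO — newest first]: 1 @ $19.85 = $19.85
Sale 2 (510) [LIFO — newest first]: 365 @ $19.85 + 107 @ $20.00 + 38 @ $20.85 = $10,177.55
Total COGS = $19.85 + $10,177.55 = $10,197.40
Ending inventory: 83 @ $22.20 + 215 @ $19.30 + 159 @ $22.10 + 350 @ $20.85 = $16,803.50
Check: goods available $27,000.90 = COGS $10,197.40 + ending $16,803.50

COGS = $10,197.40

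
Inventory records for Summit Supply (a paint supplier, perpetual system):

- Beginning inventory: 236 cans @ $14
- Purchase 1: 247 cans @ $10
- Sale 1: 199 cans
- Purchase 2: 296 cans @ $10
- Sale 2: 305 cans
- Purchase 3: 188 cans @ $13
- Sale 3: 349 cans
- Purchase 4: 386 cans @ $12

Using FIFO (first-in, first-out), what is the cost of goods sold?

Sale 1 (199) [FIFO — oldest first]: 199 @ $14 = $2,786
Sale 2 (305) [FIFO — oldest first]: 37 @ $14 + 247 @ $10 + 21 @ $10 = $3,198
Sale 3 (349) [FIFO — oldest first]: 275 @ $10 + 74 @ $13 = $3,712
Total COGS = $2,786 + $3,198 + $3,712 = $9,696
Ending inventory: 114 @ $13 + 386 @ $12 = $6,114

COGS = $9,696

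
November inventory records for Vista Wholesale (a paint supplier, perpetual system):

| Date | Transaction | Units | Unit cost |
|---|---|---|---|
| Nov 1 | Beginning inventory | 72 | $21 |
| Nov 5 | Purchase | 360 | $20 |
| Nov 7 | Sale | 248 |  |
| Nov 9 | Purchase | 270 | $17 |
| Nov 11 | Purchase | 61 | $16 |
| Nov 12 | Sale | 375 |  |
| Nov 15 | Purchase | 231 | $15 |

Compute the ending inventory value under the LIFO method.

Ending inventory = $6,337

Nov 7, 248 sold [LIFO — newest first]: 248 @ $20 = $4,960
Nov 12, 375 sold [LIFO — newest first]: 61 @ $16 + 270 @ $17 + 44 @ $20 = $6,446
Total COGS = $4,960 + $6,446 = $11,406
Ending inventory: 72 @ $21 + 68 @ $20 + 231 @ $15 = $6,337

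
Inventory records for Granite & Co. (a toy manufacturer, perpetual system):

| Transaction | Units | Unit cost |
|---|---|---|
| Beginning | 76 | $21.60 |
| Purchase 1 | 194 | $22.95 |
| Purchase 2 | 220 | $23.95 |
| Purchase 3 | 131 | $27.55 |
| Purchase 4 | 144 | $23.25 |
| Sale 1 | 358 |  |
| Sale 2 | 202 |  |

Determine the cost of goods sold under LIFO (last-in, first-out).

COGS = $13,717.80

Sale 1 (358) [LIFO — newest first]: 144 @ $23.25 + 131 @ $27.55 + 83 @ $23.95 = $8,944.90
Sale 2 (202) [LIFO — newest first]: 137 @ $23.95 + 65 @ $22.95 = $4,772.90
Total COGS = $8,944.90 + $4,772.90 = $13,717.80
Ending inventory: 76 @ $21.60 + 129 @ $22.95 = $4,602.15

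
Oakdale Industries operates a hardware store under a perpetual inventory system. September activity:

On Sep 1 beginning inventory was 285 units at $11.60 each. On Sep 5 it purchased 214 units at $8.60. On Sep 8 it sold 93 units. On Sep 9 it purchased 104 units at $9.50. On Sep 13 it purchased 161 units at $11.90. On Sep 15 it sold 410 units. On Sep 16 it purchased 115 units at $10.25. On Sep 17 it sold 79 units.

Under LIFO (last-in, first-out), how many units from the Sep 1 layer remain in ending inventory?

261

Sep 8, 93 sold [LIFO — newest first]: 93 @ $8.60 = $799.80
Sep 15, 410 sold [LIFO — newest first]: 161 @ $11.90 + 104 @ $9.50 + 121 @ $8.60 + 24 @ $11.60 = $4,222.90
Sep 17, 79 sold [LIFO — newest first]: 79 @ $10.25 = $809.75
Total COGS = $799.80 + $4,222.90 + $809.75 = $5,832.45
Ending inventory: 261 @ $11.60 + 36 @ $10.25 = $3,396.60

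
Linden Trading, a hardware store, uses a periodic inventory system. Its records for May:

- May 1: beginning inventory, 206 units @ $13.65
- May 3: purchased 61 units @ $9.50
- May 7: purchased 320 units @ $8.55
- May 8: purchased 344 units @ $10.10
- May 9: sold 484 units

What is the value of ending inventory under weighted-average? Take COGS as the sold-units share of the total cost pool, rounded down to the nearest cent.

May 9, sell 484: 484/931 × $9,601.80 → $4,991.69
Ending inventory (cost pool remaining) = $4,610.11

Ending inventory = $4,610.11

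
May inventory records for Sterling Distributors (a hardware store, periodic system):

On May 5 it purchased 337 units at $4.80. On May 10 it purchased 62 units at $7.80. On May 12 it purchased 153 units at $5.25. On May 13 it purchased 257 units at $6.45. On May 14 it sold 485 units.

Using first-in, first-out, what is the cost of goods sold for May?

COGS = $2,552.70

May 14, 485 sold [FIFO — oldest first]: 337 @ $4.80 + 62 @ $7.80 + 86 @ $5.25 = $2,552.70
Ending inventory: 67 @ $5.25 + 257 @ $6.45 = $2,009.40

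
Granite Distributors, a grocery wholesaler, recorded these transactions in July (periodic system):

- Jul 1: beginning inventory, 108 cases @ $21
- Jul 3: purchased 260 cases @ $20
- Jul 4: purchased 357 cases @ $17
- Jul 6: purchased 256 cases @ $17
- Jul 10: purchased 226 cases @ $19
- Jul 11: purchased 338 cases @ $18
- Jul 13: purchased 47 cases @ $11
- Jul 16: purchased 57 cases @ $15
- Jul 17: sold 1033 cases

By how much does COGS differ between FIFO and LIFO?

FIFO COGS: 108 @ $21 + 260 @ $20 + 357 @ $17 + 256 @ $17 + 52 @ $19 = $18,877
LIFO COGS: 57 @ $15 + 47 @ $11 + 338 @ $18 + 226 @ $19 + 256 @ $17 + 109 @ $17 = $17,955
Difference = |$18,877 − $17,955| = $922

$922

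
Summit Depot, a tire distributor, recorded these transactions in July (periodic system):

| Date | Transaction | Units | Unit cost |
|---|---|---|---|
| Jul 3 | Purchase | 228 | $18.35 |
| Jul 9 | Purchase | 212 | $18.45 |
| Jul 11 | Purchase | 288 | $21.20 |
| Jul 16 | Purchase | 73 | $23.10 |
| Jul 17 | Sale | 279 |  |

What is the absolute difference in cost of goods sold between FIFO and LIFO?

$928.75

FIFO COGS: 228 @ $18.35 + 51 @ $18.45 = $5,124.75
LIFO COGS: 73 @ $23.10 + 206 @ $21.20 = $6,053.50
Difference = |$5,124.75 − $6,053.50| = $928.75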